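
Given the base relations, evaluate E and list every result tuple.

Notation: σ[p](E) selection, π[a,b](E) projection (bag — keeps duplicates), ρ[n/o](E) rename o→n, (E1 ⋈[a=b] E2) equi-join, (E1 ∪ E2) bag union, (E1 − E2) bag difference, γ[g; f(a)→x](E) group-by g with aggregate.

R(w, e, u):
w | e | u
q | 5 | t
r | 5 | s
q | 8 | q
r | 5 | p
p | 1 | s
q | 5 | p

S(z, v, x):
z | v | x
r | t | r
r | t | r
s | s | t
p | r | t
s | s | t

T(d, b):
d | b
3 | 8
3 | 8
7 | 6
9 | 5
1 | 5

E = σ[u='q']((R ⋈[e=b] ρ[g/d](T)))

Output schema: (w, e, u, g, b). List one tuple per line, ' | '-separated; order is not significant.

Subexpression sizes:
  R → 6
  T → 5
  ρ[g/d](T) → 5
  (R ⋈[e=b] ρ[g/d](T)) → 10
  σ[u='q']((R ⋈[e=b] ρ[g/d](T))) → 2

== RESULT ==
w | e | u | g | b
q | 8 | q | 3 | 8
q | 8 | q | 3 | 8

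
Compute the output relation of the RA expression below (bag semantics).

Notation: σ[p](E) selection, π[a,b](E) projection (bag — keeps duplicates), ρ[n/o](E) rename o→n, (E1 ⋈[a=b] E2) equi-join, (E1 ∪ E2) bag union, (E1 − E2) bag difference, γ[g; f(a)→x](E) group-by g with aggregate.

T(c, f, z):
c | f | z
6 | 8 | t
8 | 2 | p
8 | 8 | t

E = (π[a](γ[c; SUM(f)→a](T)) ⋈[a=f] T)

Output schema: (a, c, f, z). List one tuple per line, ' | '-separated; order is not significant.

Stepwise |·|:
  T → 3
  γ[c; SUM(f)→a](T) → 2
  π[a](γ[c; SUM(f)→a](T)) → 2
  T → 3
  (π[a](γ[c; SUM(f)→a](T)) ⋈[a=f] T) → 2

== RESULT ==
a | c | f | z
8 | 6 | 8 | t
8 | 8 | 8 | t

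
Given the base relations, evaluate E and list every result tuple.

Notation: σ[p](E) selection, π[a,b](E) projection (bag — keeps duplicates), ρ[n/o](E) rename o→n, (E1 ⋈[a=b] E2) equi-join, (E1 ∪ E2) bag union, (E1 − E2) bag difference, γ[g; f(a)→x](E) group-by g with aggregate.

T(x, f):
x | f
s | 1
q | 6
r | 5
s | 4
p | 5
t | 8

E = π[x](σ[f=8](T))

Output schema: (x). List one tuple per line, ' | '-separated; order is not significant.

Per-node cardinality:
  T → 6
  σ[f=8](T) → 1
  π[x](σ[f=8](T)) → 1

== RESULT ==
x
t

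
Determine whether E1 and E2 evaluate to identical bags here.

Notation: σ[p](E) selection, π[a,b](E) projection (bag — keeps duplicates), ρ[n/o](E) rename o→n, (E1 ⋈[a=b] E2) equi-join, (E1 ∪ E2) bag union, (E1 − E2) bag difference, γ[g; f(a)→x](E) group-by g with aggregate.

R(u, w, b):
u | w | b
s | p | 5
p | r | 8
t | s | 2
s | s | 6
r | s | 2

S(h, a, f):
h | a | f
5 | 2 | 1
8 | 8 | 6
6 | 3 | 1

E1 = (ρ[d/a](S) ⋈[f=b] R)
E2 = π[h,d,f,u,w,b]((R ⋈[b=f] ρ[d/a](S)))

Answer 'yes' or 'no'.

E1 subexpression sizes:
  S → 3
  ρ[d/a](S) → 3
  R → 5
  (ρ[d/a](S) ⋈[f=b] R) → 1
E2 subexpression sizes:
  R → 5
  S → 3
  ρ[d/a](S) → 3
  (R ⋈[b=f] ρ[d/a](S)) → 1
  π[h,d,f,u,w,b]((R ⋈[b=f] ρ[d/a](S))) → 1

E1 and E2 produce the same multiset:
h | d | f | u | w | b
8 | 8 | 6 | s | s | 6

yes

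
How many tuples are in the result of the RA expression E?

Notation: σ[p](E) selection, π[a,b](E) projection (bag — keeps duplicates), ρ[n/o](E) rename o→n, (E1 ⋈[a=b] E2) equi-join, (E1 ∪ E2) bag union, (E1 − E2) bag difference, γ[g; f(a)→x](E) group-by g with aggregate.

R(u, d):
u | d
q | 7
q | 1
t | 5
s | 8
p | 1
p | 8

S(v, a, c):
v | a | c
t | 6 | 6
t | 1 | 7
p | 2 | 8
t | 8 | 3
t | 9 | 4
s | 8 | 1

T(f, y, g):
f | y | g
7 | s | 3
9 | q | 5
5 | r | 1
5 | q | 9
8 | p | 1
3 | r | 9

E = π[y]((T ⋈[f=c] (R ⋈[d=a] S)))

Row counts bottom-up:
  T → 6
  R → 6
  S → 6
  (R ⋈[d=a] S) → 6
  (T ⋈[f=c] (R ⋈[d=a] S)) → 4
  π[y]((T ⋈[f=c] (R ⋈[d=a] S))) → 4

|E| = 4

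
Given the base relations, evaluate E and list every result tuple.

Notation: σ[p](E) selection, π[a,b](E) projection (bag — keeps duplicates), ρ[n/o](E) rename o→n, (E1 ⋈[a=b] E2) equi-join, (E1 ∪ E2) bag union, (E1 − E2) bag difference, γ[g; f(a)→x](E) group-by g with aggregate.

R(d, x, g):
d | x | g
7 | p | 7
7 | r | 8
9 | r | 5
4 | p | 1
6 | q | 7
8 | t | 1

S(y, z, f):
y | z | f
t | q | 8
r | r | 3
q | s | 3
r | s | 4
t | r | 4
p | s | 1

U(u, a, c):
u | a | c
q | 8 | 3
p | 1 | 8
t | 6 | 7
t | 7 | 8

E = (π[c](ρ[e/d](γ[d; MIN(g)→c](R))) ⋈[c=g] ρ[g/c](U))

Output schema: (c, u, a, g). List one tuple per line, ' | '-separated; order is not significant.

Row counts bottom-up:
  R → 6
  γ[d; MIN(g)→c](R) → 5
  ρ[e/d](γ[d; MIN(g)→c](R)) → 5
  π[c](ρ[e/d](γ[d; MIN(g)→c](R))) → 5
  U → 4
  ρ[g/c](U) → 4
  (π[c](ρ[e/d](γ[d; MIN(g)→c](R))) ⋈[c=g] ρ[g/c](U)) → 2

== RESULT ==
c | u | a | g
7 | t | 6 | 7
7 | t | 6 | 7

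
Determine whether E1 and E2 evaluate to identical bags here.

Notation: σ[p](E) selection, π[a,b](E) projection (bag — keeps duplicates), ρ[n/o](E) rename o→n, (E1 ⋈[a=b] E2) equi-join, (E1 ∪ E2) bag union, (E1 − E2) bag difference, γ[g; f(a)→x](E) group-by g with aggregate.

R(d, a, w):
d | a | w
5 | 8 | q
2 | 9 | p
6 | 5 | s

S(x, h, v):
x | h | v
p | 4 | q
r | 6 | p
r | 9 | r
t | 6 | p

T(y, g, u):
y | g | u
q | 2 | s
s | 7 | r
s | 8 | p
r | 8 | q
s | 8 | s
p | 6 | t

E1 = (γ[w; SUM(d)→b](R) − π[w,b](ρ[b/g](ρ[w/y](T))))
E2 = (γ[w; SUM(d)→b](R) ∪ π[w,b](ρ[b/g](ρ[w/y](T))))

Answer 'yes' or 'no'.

E1 row counts bottom-up:
  R → 3
  γ[w; SUM(d)→b](R) → 3
  T → 6
  ρ[w/y](T) → 6
  ρ[b/g](ρ[w/y](T)) → 6
  π[w,b](ρ[b/g](ρ[w/y](T))) → 6
  (γ[w; SUM(d)→b](R) − π[w,b](ρ[b/g](ρ[w/y](T)))) → 3
E2 row counts bottom-up:
  R → 3
  γ[w; SUM(d)→b](R) → 3
  T → 6
  ρ[w/y](T) → 6
  ρ[b/g](ρ[w/y](T)) → 6
  π[w,b](ρ[b/g](ρ[w/y](T))) → 6
  (γ[w; SUM(d)→b](R) ∪ π[w,b](ρ[b/g](ρ[w/y](T)))) → 9

E1 result:
w | b
p | 2
q | 5
s | 6
E2 result:
w | b
p | 2
p | 6
q | 2
q | 5
r | 8
s | 6
s | 7
s | 8
s | 8
Witness: ('p', 6) appears 0× in E1 but 1× in E2.

no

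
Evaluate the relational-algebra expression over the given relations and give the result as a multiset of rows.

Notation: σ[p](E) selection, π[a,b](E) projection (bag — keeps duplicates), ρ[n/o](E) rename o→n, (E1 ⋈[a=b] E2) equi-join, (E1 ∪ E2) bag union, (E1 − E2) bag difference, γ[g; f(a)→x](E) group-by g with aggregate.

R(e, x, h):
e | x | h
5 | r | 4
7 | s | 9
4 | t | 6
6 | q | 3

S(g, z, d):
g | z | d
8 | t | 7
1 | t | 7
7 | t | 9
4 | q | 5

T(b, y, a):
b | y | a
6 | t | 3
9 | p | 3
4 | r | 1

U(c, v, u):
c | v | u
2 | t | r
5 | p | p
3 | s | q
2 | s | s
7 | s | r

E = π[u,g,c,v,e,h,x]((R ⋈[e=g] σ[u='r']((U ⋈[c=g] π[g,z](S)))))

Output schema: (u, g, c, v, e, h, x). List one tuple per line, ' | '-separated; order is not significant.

Stepwise |·|:
  R → 4
  U → 5
  S → 4
  π[g,z](S) → 4
  (U ⋈[c=g] π[g,z](S)) → 1
  σ[u='r']((U ⋈[c=g] π[g,z](S))) → 1
  (R ⋈[e=g] σ[u='r']((U ⋈[c=g] π[g,z](S)))) → 1
  π[u,g,c,v,e,h,x]((R ⋈[e=g] σ[u='r']((U ⋈[c=g] π[g,z](S))))) → 1

== RESULT ==
u | g | c | v | e | h | x
r | 7 | 7 | s | 7 | 9 | s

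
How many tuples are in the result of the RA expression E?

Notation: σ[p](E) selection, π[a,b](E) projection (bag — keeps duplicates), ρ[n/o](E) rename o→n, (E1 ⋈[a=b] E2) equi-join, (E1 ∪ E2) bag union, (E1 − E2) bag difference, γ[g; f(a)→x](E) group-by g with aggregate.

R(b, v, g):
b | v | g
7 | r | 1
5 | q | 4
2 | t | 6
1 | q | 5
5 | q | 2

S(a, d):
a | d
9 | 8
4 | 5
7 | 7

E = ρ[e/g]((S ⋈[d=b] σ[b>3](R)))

Row counts bottom-up:
  S → 3
  R → 5
  σ[b>3](R) → 3
  (S ⋈[d=b] σ[b>3](R)) → 3
  ρ[e/g]((S ⋈[d=b] σ[b>3](R))) → 3

|E| = 3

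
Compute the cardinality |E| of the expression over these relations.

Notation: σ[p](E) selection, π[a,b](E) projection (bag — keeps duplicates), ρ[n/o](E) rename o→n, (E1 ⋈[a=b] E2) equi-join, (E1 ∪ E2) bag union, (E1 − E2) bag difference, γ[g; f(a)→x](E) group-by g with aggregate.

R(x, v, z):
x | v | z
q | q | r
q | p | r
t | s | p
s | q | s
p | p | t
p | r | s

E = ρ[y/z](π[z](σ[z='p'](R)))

Row counts bottom-up:
  R → 6
  σ[z='p'](R) → 1
  π[z](σ[z='p'](R)) → 1
  ρ[y/z](π[z](σ[z='p'](R))) → 1

|E| = 1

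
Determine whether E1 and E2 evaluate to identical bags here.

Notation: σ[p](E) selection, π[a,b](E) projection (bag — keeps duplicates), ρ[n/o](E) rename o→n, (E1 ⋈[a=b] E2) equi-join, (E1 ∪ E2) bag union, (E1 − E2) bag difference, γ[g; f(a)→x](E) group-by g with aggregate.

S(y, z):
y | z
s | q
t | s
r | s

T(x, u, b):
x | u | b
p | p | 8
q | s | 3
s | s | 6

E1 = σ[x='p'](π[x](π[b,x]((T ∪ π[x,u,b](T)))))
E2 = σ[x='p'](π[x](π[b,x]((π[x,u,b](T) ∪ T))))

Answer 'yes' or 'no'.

E1 stepwise |·|:
  T → 3
  T → 3
  π[x,u,b](T) → 3
  (T ∪ π[x,u,b](T)) → 6
  π[b,x]((T ∪ π[x,u,b](T))) → 6
  π[x](π[b,x]((T ∪ π[x,u,b](T)))) → 6
  σ[x='p'](π[x](π[b,x]((T ∪ π[x,u,b](T))))) → 2
E2 stepwise |·|:
  T → 3
  π[x,u,b](T) → 3
  T → 3
  (π[x,u,b](T) ∪ T) → 6
  π[b,x]((π[x,u,b](T) ∪ T)) → 6
  π[x](π[b,x]((π[x,u,b](T) ∪ T))) → 6
  σ[x='p'](π[x](π[b,x]((π[x,u,b](T) ∪ T)))) → 2

E1 and E2 produce the same multiset:
x
p
p

yes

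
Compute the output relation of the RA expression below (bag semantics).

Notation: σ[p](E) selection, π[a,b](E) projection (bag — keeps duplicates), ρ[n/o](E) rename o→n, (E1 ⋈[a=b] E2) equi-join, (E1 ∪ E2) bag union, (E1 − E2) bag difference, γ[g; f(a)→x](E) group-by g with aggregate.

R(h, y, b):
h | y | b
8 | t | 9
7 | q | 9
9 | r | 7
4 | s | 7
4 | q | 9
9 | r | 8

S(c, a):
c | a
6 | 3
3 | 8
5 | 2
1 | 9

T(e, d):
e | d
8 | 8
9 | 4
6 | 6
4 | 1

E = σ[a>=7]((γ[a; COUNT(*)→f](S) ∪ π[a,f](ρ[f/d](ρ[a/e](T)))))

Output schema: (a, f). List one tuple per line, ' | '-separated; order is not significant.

Per-node cardinality:
  S → 4
  γ[a; COUNT(*)→f](S) → 4
  T → 4
  ρ[a/e](T) → 4
  ρ[f/d](ρ[a/e](T)) → 4
  π[a,f](ρ[f/d](ρ[a/e](T))) → 4
  (γ[a; COUNT(*)→f](S) ∪ π[a,f](ρ[f/d](ρ[a/e](T)))) → 8
  σ[a>=7]((γ[a; COUNT(*)→f](S) ∪ π[a,f](ρ[f/d](ρ[a/e](T))))) → 4

== RESULT ==
a | f
8 | 1
8 | 8
9 | 1
9 | 4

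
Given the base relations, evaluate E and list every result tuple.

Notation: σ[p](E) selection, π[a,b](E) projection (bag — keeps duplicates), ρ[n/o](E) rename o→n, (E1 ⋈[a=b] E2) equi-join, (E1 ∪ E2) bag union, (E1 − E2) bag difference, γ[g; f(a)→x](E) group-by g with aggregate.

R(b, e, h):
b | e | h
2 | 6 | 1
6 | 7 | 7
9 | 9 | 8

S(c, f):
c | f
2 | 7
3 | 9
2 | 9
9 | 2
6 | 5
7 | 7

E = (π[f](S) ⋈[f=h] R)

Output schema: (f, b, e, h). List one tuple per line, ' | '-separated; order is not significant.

Per-node cardinality:
  S → 6
  π[f](S) → 6
  R → 3
  (π[f](S) ⋈[f=h] R) → 2

== RESULT ==
f | b | e | h
7 | 6 | 7 | 7
7 | 6 | 7 | 7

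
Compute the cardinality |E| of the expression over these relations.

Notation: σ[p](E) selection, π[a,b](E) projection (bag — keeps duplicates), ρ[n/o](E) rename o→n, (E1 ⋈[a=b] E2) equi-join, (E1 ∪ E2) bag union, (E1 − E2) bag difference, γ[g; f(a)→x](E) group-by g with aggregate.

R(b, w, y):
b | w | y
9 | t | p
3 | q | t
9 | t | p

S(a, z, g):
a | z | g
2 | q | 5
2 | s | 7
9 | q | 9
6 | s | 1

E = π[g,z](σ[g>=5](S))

Row counts bottom-up:
  S → 4
  σ[g>=5](S) → 3
  π[g,z](σ[g>=5](S)) → 3

|E| = 3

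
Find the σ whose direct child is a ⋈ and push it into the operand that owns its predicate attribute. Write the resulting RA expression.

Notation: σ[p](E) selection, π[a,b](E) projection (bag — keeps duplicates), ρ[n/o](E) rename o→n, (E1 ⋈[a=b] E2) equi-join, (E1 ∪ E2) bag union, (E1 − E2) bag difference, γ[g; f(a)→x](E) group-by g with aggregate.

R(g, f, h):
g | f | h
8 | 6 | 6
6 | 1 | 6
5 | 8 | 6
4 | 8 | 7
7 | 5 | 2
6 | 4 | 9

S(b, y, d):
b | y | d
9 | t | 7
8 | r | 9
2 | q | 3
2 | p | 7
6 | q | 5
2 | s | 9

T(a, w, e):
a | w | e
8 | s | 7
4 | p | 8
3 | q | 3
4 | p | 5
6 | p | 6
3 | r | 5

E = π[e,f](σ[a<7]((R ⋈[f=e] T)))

σ filters on a, owned by the right side.
E' = π[e,f]((R ⋈[f=e] σ[a<7](T)))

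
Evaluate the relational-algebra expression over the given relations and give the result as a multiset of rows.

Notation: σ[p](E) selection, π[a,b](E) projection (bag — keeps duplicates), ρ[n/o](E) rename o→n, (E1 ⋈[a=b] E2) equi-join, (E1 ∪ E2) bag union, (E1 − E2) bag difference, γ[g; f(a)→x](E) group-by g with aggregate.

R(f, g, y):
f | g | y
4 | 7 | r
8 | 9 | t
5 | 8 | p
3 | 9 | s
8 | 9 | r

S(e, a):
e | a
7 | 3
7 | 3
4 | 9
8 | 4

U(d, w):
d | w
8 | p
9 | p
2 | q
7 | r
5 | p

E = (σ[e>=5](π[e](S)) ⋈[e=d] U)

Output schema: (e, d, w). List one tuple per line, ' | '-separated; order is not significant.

Stepwise |·|:
  S → 4
  π[e](S) → 4
  σ[e>=5](π[e](S)) → 3
  U → 5
  (σ[e>=5](π[e](S)) ⋈[e=d] U) → 3

== RESULT ==
e | d | w
7 | 7 | r
7 | 7 | r
8 | 8 | p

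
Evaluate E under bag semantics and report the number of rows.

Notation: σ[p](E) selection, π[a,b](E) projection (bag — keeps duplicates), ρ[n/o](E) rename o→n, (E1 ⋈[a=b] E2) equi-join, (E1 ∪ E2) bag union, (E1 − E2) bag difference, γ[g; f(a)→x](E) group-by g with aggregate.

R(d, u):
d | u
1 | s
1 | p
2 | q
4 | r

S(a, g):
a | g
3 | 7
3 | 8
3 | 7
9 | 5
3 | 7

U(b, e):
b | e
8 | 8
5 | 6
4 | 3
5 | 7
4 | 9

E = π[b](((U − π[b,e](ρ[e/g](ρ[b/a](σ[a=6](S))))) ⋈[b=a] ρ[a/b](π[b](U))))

Stepwise |·|:
  U → 5
  S → 5
  σ[a=6](S) → 0
  ρ[b/a](σ[a=6](S)) → 0
  ρ[e/g](ρ[b/a](σ[a=6](S))) → 0
  π[b,e](ρ[e/g](ρ[b/a](σ[a=6](S)))) → 0
  (U − π[b,e](ρ[e/g](ρ[b/a](σ[a=6](S))))) → 5
  U → 5
  π[b](U) → 5
  ρ[a/b](π[b](U)) → 5
  ((U − π[b,e](ρ[e/g](ρ[b/a](σ[a=6](S))))) ⋈[b=a] ρ[a/b](π[b](U))) → 9
  π[b](((U − π[b,e](ρ[e/g](ρ[b/a](σ[a=6](S))))) ⋈[b=a] ρ[a/b](π[b](U)))) → 9

|E| = 9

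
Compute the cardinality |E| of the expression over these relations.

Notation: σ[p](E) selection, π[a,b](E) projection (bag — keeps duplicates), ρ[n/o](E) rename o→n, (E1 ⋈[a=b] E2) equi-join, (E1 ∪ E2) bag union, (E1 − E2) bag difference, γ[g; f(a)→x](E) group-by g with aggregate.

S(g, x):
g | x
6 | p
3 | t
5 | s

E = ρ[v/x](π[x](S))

Per-node cardinality:
  S → 3
  π[x](S) → 3
  ρ[v/x](π[x](S)) → 3

|E| = 3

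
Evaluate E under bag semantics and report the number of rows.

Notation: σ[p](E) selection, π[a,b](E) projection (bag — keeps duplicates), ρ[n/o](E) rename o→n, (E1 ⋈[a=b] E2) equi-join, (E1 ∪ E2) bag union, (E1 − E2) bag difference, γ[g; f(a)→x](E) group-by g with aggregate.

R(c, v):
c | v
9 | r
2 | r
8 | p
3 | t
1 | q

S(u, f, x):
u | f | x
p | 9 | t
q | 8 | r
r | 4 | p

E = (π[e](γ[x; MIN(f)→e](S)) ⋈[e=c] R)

Subexpression sizes:
  S → 3
  γ[x; MIN(f)→e](S) → 3
  π[e](γ[x; MIN(f)→e](S)) → 3
  R → 5
  (π[e](γ[x; MIN(f)→e](S)) ⋈[e=c] R) → 2

|E| = 2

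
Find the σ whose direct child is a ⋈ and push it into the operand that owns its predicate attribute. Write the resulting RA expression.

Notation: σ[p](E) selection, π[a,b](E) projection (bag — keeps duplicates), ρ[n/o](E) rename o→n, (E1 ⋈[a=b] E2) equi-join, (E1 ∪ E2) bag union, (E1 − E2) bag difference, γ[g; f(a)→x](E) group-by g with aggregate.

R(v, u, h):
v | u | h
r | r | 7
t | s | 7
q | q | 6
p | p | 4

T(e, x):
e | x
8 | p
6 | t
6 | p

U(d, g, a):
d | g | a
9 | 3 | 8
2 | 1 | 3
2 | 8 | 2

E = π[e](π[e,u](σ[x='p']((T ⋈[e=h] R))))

σ filters on x, owned by the left side.
E' = π[e](π[e,u]((σ[x='p'](T) ⋈[e=h] R)))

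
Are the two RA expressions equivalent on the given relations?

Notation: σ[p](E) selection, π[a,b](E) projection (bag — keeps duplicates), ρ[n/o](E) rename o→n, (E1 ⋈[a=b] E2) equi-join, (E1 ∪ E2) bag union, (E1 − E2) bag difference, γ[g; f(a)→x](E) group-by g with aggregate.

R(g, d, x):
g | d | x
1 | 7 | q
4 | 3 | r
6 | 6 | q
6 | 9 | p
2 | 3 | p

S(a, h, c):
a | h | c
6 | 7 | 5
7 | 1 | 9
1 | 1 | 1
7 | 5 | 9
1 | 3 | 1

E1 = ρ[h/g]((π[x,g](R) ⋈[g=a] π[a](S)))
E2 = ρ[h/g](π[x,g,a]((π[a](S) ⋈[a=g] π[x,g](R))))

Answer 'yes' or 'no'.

E1 subexpression sizes:
  R → 5
  π[x,g](R) → 5
  S → 5
  π[a](S) → 5
  (π[x,g](R) ⋈[g=a] π[a](S)) → 4
  ρ[h/g]((π[x,g](R) ⋈[g=a] π[a](S))) → 4
E2 subexpression sizes:
  S → 5
  π[a](S) → 5
  R → 5
  π[x,g](R) → 5
  (π[a](S) ⋈[a=g] π[x,g](R)) → 4
  π[x,g,a]((π[a](S) ⋈[a=g] π[x,g](R))) → 4
  ρ[h/g](π[x,g,a]((π[a](S) ⋈[a=g] π[x,g](R)))) → 4

E1 and E2 produce the same multiset:
x | h | a
p | 6 | 6
q | 1 | 1
q | 1 | 1
q | 6 | 6

yes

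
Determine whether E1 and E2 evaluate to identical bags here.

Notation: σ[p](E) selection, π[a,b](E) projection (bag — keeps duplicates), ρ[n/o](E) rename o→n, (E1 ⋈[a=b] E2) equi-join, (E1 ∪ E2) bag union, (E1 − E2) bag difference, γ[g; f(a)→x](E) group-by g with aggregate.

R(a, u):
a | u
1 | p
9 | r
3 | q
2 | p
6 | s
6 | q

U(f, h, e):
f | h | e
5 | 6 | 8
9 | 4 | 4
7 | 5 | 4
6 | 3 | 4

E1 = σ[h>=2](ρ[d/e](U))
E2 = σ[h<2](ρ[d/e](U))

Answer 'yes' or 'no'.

E1 per-node cardinality:
  U → 4
  ρ[d/e](U) → 4
  σ[h>=2](ρ[d/e](U)) → 4
E2 per-node cardinality:
  U → 4
  ρ[d/e](U) → 4
  σ[h<2](ρ[d/e](U)) → 0

E1 result:
f | h | d
5 | 6 | 8
6 | 3 | 4
7 | 5 | 4
9 | 4 | 4
E2 result:
f | h | d
(0 rows)
Witness: (7, 5, 4) appears 1× in E1 but 0× in E2.

no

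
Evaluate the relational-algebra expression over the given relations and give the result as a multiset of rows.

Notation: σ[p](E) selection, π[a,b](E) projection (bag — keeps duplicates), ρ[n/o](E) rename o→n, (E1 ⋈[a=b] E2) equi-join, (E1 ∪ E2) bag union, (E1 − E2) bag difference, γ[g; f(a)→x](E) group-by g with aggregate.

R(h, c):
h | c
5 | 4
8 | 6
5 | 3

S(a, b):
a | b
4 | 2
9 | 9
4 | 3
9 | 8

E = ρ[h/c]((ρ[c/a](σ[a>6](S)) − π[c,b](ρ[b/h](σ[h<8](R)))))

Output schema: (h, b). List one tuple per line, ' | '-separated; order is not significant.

Stepwise |·|:
  S → 4
  σ[a>6](S) → 2
  ρ[c/a](σ[a>6](S)) → 2
  R → 3
  σ[h<8](R) → 2
  ρ[b/h](σ[h<8](R)) → 2
  π[c,b](ρ[b/h](σ[h<8](R))) → 2
  (ρ[c/a](σ[a>6](S)) − π[c,b](ρ[b/h](σ[h<8](R)))) → 2
  ρ[h/c]((ρ[c/a](σ[a>6](S)) − π[c,b](ρ[b/h](σ[h<8](R))))) → 2

== RESULT ==
h | b
9 | 8
9 | 9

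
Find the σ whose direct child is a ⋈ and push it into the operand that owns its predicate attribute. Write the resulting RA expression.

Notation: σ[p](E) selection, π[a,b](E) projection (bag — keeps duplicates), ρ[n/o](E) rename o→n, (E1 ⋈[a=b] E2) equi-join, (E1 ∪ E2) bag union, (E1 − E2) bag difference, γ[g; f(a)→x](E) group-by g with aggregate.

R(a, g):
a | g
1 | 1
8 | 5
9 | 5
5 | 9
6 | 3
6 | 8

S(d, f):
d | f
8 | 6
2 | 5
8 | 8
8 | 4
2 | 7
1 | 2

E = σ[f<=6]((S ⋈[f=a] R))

σ filters on f, owned by the left side.
E' = (σ[f<=6](S) ⋈[f=a] R)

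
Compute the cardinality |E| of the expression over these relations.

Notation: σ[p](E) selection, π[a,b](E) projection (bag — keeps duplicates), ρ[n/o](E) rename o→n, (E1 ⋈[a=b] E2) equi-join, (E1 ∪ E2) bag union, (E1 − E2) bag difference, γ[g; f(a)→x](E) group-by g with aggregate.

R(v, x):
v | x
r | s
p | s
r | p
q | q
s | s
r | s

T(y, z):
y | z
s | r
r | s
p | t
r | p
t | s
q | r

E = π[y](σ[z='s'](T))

Stepwise |·|:
  T → 6
  σ[z='s'](T) → 2
  π[y](σ[z='s'](T)) → 2

|E| = 2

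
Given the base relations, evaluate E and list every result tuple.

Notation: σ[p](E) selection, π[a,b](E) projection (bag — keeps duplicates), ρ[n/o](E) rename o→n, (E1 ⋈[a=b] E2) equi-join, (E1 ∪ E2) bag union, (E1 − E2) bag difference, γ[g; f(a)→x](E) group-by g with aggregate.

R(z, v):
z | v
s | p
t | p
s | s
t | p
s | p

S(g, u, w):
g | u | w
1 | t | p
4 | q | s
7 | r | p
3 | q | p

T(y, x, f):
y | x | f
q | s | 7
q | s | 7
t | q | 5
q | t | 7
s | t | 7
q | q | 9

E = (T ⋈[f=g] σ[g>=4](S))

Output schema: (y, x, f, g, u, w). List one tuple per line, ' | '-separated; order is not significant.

Stepwise |·|:
  T → 6
  S → 4
  σ[g>=4](S) → 2
  (T ⋈[f=g] σ[g>=4](S)) → 4

== RESULT ==
y | x | f | g | u | w
q | s | 7 | 7 | r | p
q | s | 7 | 7 | r | p
q | t | 7 | 7 | r | p
s | t | 7 | 7 | r | p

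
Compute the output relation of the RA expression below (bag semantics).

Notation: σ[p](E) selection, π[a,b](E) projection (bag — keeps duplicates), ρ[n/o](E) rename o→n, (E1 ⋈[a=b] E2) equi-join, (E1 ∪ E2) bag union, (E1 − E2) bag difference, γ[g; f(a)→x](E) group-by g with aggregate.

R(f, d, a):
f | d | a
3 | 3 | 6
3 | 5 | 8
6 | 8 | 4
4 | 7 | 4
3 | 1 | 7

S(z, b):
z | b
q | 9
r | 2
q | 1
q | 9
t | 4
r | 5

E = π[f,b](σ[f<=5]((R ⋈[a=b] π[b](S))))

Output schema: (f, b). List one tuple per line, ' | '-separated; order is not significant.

Stepwise |·|:
  R → 5
  S → 6
  π[b](S) → 6
  (R ⋈[a=b] π[b](S)) → 2
  σ[f<=5]((R ⋈[a=b] π[b](S))) → 1
  π[f,b](σ[f<=5]((R ⋈[a=b] π[b](S)))) → 1

== RESULT ==
f | b
4 | 4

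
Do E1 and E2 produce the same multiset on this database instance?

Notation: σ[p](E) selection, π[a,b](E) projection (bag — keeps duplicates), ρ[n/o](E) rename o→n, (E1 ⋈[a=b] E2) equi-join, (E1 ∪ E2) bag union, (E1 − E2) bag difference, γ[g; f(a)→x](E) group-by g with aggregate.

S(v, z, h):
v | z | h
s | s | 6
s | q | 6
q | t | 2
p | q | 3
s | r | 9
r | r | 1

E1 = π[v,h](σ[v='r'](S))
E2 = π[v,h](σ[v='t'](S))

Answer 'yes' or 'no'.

E1 subexpression sizes:
  S → 6
  σ[v='r'](S) → 1
  π[v,h](σ[v='r'](S)) → 1
E2 subexpression sizes:
  S → 6
  σ[v='t'](S) → 0
  π[v,h](σ[v='t'](S)) → 0

E1 result:
v | h
r | 1
E2 result:
v | h
(0 rows)
Witness: ('r', 1) appears 1× in E1 but 0× in E2.

no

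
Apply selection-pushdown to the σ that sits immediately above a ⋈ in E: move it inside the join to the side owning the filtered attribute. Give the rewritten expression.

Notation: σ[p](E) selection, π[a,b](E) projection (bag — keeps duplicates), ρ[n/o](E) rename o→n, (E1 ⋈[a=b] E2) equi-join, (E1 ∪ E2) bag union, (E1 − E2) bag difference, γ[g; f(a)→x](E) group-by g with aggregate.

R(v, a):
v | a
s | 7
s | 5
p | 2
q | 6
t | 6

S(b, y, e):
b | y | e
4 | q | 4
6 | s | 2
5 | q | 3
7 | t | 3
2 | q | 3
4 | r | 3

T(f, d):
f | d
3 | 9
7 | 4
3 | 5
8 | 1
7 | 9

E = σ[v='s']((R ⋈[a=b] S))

σ filters on v, owned by the left side.
E' = (σ[v='s'](R) ⋈[a=b] S)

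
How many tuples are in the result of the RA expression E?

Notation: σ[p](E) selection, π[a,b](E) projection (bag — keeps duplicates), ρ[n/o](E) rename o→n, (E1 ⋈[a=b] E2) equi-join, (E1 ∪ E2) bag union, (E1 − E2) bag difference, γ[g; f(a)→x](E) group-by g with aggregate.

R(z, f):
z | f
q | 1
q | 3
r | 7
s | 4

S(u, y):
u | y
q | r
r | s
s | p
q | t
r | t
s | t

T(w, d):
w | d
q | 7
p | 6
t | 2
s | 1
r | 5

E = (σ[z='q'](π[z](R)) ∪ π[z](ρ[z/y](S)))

Stepwise |·|:
  R → 4
  π[z](R) → 4
  σ[z='q'](π[z](R)) → 2
  S → 6
  ρ[z/y](S) → 6
  π[z](ρ[z/y](S)) → 6
  (σ[z='q'](π[z](R)) ∪ π[z](ρ[z/y](S))) → 8

|E| = 8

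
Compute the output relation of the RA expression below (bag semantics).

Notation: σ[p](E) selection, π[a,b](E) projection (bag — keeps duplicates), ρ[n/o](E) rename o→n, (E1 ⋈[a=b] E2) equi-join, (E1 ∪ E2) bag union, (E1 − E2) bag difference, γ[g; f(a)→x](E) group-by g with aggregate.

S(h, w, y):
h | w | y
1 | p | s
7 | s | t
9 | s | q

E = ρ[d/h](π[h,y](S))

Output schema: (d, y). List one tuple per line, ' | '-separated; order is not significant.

Subexpression sizes:
  S → 3
  π[h,y](S) → 3
  ρ[d/h](π[h,y](S)) → 3

== RESULT ==
d | y
1 | s
7 | t
9 | q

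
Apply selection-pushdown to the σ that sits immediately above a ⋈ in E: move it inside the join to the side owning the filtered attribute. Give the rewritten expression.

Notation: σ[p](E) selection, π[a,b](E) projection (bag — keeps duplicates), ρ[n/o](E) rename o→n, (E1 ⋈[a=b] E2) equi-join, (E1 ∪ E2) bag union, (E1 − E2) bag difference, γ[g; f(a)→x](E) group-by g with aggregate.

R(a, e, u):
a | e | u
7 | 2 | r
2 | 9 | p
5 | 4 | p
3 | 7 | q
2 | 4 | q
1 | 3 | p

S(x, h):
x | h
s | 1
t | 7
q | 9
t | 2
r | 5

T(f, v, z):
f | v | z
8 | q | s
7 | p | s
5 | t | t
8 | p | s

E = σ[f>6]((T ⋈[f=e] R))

σ filters on f, owned by the left side.
E' = (σ[f>6](T) ⋈[f=e] R)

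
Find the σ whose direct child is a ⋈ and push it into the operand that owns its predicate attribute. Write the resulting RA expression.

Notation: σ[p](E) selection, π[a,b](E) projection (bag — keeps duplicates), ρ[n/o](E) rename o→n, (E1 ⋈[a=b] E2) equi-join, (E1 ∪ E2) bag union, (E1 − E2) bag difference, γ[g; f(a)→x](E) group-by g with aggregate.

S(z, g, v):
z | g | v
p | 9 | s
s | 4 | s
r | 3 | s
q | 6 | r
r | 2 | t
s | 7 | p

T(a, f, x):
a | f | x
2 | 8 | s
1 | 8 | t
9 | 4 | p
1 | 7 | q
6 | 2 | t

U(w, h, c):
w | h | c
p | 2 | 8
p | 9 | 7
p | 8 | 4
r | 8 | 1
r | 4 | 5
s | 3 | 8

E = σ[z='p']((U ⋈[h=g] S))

σ filters on z, owned by the right side.
E' = (U ⋈[h=g] σ[z='p'](S))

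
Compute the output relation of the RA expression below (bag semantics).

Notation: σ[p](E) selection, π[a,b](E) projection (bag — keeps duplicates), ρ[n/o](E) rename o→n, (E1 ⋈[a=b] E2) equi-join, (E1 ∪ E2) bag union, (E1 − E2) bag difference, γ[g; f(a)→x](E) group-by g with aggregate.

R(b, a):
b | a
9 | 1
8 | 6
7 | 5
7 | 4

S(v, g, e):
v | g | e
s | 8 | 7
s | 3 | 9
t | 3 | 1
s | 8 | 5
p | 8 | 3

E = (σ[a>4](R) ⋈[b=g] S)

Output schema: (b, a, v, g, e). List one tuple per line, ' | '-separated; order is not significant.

Subexpression sizes:
  R → 4
  σ[a>4](R) → 2
  S → 5
  (σ[a>4](R) ⋈[b=g] S) → 3

== RESULT ==
b | a | v | g | e
8 | 6 | p | 8 | 3
8 | 6 | s | 8 | 5
8 | 6 | s | 8 | 7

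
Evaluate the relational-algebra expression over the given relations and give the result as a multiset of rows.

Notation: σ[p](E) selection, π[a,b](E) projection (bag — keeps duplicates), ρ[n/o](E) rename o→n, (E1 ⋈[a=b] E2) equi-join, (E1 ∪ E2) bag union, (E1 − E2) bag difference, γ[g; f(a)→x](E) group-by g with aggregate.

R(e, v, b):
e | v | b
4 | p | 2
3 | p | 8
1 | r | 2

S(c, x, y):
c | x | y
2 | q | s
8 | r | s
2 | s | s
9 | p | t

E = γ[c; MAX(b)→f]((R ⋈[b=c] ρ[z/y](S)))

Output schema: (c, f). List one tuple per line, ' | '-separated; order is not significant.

Subexpression sizes:
  R → 3
  S → 4
  ρ[z/y](S) → 4
  (R ⋈[b=c] ρ[z/y](S)) → 5
  γ[c; MAX(b)→f]((R ⋈[b=c] ρ[z/y](S))) → 2

== RESULT ==
c | f
2 | 2
8 | 8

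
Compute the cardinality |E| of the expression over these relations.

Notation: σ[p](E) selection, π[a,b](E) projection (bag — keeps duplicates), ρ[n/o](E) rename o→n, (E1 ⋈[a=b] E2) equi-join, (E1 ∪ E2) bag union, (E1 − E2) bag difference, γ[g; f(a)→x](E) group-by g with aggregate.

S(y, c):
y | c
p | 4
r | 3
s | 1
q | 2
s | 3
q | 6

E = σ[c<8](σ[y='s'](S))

Row counts bottom-up:
  S → 6
  σ[y='s'](S) → 2
  σ[c<8](σ[y='s'](S)) → 2

|E| = 2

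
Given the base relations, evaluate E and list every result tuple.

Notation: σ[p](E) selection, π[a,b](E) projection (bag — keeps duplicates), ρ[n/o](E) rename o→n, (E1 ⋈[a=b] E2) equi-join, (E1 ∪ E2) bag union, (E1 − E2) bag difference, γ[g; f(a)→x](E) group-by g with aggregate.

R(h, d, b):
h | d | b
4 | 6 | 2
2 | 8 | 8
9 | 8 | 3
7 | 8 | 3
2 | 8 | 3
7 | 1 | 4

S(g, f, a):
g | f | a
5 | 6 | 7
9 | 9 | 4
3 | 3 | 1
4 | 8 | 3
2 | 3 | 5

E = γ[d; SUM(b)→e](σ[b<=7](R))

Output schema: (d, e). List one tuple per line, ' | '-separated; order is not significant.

Per-node cardinality:
  R → 6
  σ[b<=7](R) → 5
  γ[d; SUM(b)→e](σ[b<=7](R)) → 3

== RESULT ==
d | e
1 | 4
6 | 2
8 | 9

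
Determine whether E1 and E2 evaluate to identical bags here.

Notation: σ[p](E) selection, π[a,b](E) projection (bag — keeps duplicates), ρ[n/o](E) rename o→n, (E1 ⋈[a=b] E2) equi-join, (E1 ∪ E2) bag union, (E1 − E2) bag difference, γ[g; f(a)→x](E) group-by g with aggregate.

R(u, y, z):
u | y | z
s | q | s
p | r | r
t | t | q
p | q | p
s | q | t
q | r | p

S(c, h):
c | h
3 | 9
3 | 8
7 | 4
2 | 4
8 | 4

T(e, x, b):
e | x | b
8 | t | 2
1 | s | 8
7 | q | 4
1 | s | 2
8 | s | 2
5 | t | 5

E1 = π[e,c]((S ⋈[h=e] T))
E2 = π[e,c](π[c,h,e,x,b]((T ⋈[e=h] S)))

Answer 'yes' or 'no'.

E1 stepwise |·|:
  S → 5
  T → 6
  (S ⋈[h=e] T) → 2
  π[e,c]((S ⋈[h=e] T)) → 2
E2 stepwise |·|:
  T → 6
  S → 5
  (T ⋈[e=h] S) → 2
  π[c,h,e,x,b]((T ⋈[e=h] S)) → 2
  π[e,c](π[c,h,e,x,b]((T ⋈[e=h] S))) → 2

E1 and E2 produce the same multiset:
e | c
8 | 3
8 | 3

yes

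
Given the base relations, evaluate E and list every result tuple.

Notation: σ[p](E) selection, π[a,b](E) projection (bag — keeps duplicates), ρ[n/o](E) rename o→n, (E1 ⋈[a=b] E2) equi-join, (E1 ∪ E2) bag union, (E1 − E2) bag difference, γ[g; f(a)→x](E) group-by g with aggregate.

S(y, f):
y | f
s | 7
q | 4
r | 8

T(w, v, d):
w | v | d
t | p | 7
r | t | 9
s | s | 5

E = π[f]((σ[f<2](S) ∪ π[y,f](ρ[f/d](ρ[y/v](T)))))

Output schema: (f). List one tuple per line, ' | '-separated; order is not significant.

Stepwise |·|:
  S → 3
  σ[f<2](S) → 0
  T → 3
  ρ[y/v](T) → 3
  ρ[f/d](ρ[y/v](T)) → 3
  π[y,f](ρ[f/d](ρ[y/v](T))) → 3
  (σ[f<2](S) ∪ π[y,f](ρ[f/d](ρ[y/v](T)))) → 3
  π[f]((σ[f<2](S) ∪ π[y,f](ρ[f/d](ρ[y/v](T))))) → 3

== RESULT ==
f
5
7
9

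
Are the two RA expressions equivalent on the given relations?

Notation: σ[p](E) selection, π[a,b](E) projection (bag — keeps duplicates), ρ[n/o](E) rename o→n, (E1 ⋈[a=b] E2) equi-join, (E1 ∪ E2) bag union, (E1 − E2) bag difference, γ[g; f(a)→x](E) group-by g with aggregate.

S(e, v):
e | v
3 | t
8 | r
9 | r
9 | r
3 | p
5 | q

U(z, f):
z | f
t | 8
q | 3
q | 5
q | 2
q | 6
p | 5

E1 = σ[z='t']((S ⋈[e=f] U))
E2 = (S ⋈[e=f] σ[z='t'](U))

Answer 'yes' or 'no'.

E1 row counts bottom-up:
  S → 6
  U → 6
  (S ⋈[e=f] U) → 5
  σ[z='t']((S ⋈[e=f] U)) → 1
E2 row counts bottom-up:
  S → 6
  U → 6
  σ[z='t'](U) → 1
  (S ⋈[e=f] σ[z='t'](U)) → 1

E1 and E2 produce the same multiset:
e | v | z | f
8 | r | t | 8

yes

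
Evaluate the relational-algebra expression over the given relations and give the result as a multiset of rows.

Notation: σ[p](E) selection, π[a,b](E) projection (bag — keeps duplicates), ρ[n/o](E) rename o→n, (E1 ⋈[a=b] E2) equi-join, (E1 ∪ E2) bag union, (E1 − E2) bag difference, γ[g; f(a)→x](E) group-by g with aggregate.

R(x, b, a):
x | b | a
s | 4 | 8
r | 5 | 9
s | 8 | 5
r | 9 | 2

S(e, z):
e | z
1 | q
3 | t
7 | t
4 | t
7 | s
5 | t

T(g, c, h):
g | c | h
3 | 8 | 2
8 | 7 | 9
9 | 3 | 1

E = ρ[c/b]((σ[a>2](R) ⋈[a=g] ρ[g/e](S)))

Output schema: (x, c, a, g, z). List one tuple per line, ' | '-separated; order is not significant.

Per-node cardinality:
  R → 4
  σ[a>2](R) → 3
  S → 6
  ρ[g/e](S) → 6
  (σ[a>2](R) ⋈[a=g] ρ[g/e](S)) → 1
  ρ[c/b]((σ[a>2](R) ⋈[a=g] ρ[g/e](S))) → 1

== RESULT ==
x | c | a | g | z
s | 8 | 5 | 5 | t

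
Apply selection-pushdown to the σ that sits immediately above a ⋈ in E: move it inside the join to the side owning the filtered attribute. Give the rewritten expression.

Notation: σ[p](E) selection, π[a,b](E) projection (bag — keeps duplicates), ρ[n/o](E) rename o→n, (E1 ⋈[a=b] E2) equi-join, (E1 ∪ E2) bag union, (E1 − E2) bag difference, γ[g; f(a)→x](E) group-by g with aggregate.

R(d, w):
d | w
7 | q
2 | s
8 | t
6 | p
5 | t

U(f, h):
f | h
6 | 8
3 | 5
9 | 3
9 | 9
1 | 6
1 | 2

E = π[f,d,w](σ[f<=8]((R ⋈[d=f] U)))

σ filters on f, owned by the right side.
E' = π[f,d,w]((R ⋈[d=f] σ[f<=8](U)))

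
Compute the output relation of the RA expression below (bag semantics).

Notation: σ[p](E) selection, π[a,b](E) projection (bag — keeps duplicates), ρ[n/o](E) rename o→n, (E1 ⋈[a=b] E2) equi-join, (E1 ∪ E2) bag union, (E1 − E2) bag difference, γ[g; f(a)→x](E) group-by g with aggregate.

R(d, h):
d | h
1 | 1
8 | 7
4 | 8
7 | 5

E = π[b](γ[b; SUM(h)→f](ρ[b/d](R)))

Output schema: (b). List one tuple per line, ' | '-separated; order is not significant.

Stepwise |·|:
  R → 4
  ρ[b/d](R) → 4
  γ[b; SUM(h)→f](ρ[b/d](R)) → 4
  π[b](γ[b; SUM(h)→f](ρ[b/d](R))) → 4

== RESULT ==
b
1
4
7
8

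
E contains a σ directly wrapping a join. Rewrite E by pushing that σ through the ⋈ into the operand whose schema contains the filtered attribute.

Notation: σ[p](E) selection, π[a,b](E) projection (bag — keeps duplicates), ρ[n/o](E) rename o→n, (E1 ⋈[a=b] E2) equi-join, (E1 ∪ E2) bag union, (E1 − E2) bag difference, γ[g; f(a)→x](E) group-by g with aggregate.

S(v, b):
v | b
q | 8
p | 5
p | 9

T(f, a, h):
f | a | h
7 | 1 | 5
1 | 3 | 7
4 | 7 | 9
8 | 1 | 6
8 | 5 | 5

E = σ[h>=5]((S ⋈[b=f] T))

σ filters on h, owned by the right side.
E' = (S ⋈[b=f] σ[h>=5](T))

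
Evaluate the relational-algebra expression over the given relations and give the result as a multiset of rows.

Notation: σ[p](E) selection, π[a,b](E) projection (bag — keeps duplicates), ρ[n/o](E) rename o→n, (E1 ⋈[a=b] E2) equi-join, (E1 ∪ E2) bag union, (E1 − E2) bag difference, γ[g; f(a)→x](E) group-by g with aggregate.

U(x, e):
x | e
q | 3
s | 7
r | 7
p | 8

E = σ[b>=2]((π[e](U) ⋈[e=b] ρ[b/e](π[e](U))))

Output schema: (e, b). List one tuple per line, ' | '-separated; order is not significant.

Subexpression sizes:
  U → 4
  π[e](U) → 4
  U → 4
  π[e](U) → 4
  ρ[b/e](π[e](U)) → 4
  (π[e](U) ⋈[e=b] ρ[b/e](π[e](U))) → 6
  σ[b>=2]((π[e](U) ⋈[e=b] ρ[b/e](π[e](U)))) → 6

== RESULT ==
e | b
3 | 3
7 | 7
7 | 7
7 | 7
7 | 7
8 | 8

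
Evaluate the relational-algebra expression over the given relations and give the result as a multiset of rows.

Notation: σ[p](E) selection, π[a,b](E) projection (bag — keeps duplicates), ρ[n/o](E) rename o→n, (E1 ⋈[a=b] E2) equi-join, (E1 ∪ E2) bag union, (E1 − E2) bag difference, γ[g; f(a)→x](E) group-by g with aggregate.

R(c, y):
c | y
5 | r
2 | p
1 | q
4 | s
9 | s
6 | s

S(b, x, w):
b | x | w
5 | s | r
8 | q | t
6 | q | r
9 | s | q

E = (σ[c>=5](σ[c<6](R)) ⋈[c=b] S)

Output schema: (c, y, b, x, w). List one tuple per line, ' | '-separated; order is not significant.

Subexpression sizes:
  R → 6
  σ[c<6](R) → 4
  σ[c>=5](σ[c<6](R)) → 1
  S → 4
  (σ[c>=5](σ[c<6](R)) ⋈[c=b] S) → 1

== RESULT ==
c | y | b | x | w
5 | r | 5 | s | r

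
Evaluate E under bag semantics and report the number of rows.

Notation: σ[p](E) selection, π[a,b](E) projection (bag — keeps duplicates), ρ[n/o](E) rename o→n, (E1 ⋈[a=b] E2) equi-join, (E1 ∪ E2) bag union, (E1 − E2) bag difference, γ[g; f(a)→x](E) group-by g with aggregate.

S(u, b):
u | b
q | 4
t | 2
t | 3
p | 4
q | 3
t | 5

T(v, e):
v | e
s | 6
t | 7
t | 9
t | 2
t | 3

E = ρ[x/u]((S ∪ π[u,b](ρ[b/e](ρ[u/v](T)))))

Stepwise |·|:
  S → 6
  T → 5
  ρ[u/v](T) → 5
  ρ[b/e](ρ[u/v](T)) → 5
  π[u,b](ρ[b/e](ρ[u/v](T))) → 5
  (S ∪ π[u,b](ρ[b/e](ρ[u/v](T)))) → 11
  ρ[x/u]((S ∪ π[u,b](ρ[b/e](ρ[u/v](T))))) → 11

|E| = 11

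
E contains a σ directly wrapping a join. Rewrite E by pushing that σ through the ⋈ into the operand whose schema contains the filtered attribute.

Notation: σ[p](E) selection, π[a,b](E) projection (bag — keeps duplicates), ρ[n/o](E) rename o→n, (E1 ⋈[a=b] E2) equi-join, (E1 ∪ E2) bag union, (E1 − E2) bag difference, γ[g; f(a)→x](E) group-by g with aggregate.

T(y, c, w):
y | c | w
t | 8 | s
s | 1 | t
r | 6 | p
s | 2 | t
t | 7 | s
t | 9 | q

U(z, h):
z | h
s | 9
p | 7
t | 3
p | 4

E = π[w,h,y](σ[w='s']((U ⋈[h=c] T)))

σ filters on w, owned by the right side.
E' = π[w,h,y]((U ⋈[h=c] σ[w='s'](T)))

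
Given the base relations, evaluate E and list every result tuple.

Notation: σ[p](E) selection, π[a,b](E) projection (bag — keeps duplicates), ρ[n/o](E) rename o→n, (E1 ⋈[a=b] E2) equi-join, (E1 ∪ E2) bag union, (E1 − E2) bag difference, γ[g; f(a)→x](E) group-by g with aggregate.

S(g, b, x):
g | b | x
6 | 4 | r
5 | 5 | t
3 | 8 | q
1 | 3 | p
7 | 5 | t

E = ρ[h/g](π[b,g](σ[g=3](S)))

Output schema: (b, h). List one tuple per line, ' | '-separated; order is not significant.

Row counts bottom-up:
  S → 5
  σ[g=3](S) → 1
  π[b,g](σ[g=3](S)) → 1
  ρ[h/g](π[b,g](σ[g=3](S))) → 1

== RESULT ==
b | h
8 | 3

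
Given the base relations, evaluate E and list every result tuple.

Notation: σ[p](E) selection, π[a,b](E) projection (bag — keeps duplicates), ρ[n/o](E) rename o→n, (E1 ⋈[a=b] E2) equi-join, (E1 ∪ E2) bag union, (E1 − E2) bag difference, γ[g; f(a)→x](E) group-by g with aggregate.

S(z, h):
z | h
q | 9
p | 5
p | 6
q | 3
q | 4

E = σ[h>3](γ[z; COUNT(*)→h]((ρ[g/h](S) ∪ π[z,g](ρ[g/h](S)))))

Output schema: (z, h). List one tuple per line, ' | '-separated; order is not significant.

Subexpression sizes:
  S → 5
  ρ[g/h](S) → 5
  S → 5
  ρ[g/h](S) → 5
  π[z,g](ρ[g/h](S)) → 5
  (ρ[g/h](S) ∪ π[z,g](ρ[g/h](S))) → 10
  γ[z; COUNT(*)→h]((ρ[g/h](S) ∪ π[z,g](ρ[g/h](S)))) → 2
  σ[h>3](γ[z; COUNT(*)→h]((ρ[g/h](S) ∪ π[z,g](ρ[g/h](S))))) → 2

== RESULT ==
z | h
p | 4
q | 6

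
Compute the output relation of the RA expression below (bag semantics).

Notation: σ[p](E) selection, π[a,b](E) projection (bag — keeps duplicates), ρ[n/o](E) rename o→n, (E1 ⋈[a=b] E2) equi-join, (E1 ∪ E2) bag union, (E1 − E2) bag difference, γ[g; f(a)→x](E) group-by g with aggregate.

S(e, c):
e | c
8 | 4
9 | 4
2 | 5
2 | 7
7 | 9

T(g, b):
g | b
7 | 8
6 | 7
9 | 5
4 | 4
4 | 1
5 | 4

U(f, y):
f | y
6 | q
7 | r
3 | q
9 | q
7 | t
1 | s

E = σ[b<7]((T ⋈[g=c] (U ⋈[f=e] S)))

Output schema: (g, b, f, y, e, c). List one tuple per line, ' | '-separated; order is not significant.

Stepwise |·|:
  T → 6
  U → 6
  S → 5
  (U ⋈[f=e] S) → 3
  (T ⋈[g=c] (U ⋈[f=e] S)) → 4
  σ[b<7]((T ⋈[g=c] (U ⋈[f=e] S))) → 4

== RESULT ==
g | b | f | y | e | c
4 | 1 | 9 | q | 9 | 4
4 | 4 | 9 | q | 9 | 4
9 | 5 | 7 | r | 7 | 9
9 | 5 | 7 | t | 7 | 9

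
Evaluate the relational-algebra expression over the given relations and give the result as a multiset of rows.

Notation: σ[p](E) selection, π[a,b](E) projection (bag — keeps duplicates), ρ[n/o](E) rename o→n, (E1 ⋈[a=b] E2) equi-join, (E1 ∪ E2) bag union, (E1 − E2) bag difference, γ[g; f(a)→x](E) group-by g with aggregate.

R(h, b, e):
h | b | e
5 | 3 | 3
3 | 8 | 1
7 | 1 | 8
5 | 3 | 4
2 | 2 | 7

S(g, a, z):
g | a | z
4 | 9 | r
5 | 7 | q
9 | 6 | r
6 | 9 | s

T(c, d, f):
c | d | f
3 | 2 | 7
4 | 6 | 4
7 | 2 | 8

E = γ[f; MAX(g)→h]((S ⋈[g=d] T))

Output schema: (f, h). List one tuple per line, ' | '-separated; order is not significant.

Subexpression sizes:
  S → 4
  T → 3
  (S ⋈[g=d] T) → 1
  γ[f; MAX(g)→h]((S ⋈[g=d] T)) → 1

== RESULT ==
f | h
4 | 6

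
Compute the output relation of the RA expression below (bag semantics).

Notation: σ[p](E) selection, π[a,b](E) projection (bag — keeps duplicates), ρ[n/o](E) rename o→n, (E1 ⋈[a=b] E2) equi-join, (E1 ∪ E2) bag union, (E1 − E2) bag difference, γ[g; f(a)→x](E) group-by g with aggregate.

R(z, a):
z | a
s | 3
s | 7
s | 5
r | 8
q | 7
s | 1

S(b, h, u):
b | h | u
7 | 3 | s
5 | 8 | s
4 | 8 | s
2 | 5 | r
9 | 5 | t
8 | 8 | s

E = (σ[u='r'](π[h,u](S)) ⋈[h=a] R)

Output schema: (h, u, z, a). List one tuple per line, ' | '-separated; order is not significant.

Stepwise |·|:
  S → 6
  π[h,u](S) → 6
  σ[u='r'](π[h,u](S)) → 1
  R → 6
  (σ[u='r'](π[h,u](S)) ⋈[h=a] R) → 1

== RESULT ==
h | u | z | a
5 | r | s | 5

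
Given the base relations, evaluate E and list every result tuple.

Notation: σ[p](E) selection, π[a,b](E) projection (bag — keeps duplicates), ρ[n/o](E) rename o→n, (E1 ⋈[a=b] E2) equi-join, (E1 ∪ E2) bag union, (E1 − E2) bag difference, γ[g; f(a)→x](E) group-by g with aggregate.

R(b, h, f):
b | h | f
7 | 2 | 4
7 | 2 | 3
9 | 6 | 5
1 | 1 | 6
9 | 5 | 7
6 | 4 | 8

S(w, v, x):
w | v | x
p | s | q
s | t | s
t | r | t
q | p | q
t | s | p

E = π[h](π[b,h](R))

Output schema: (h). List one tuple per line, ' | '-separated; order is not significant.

Stepwise |·|:
  R → 6
  π[b,h](R) → 6
  π[h](π[b,h](R)) → 6

== RESULT ==
h
1
2
2
4
5
6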